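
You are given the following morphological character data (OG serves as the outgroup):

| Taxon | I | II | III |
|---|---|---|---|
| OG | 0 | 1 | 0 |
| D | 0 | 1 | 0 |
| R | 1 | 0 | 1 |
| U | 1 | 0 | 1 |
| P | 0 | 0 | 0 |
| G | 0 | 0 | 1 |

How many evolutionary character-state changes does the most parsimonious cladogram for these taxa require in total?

Character polarity is set by the outgroup: the derived state is whichever differs from the outgroup's state, so for II the derived state is '0', and for the remaining characters it is '1'.
I (derived state '1') is shared by R and U — a synapomorphy uniting that clade.
II (derived state '0') is shared by G, P, R, and U — a synapomorphy uniting that clade.
Only G, R, and U show the derived state '1' for III, supporting them as a clade.
Most parsimonious ingroup topology: (D,(((R,U),G),P)).
Changes per character on this tree: I: 1; II: 1; III: 1.
Total = 3.

3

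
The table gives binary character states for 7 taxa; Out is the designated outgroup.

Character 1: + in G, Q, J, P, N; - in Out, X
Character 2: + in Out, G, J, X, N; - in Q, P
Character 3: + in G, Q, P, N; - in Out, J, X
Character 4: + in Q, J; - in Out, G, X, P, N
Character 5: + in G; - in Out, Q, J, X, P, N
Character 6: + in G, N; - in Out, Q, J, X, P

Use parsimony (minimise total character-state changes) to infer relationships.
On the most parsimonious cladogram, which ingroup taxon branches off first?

Character polarity is set by the outgroup: the derived state is whichever differs from the outgroup's state, so for Character 2 the derived state is '-', and for the remaining characters it is '+'.
Only G, J, N, P, and Q show the derived state '+' for Character 1, supporting them as a clade.
Character 2 (derived state '-') is shared by P and Q — a synapomorphy uniting that clade.
Character 3: derived state '+' in G, N, P, and Q only — synapomorphy for {G, N, P, Q}.
Character 4 groups J and Q, which is incompatible with the clades supported by the remaining characters; treating it as convergent (homoplasy) costs fewer steps than any alternative tree.
Character 5: derived state '+' in G only — an autapomorphy, so it tells us nothing about relationships among taxa.
Character 6: derived state '+' in G and N only — synapomorphy for {G, N}.
Most parsimonious ingroup topology: ((((G,N),(Q,P)),J),X).
X is sister to the clade containing all other ingroup taxa, so it is the earliest-diverging (most basal) ingroup lineage.

X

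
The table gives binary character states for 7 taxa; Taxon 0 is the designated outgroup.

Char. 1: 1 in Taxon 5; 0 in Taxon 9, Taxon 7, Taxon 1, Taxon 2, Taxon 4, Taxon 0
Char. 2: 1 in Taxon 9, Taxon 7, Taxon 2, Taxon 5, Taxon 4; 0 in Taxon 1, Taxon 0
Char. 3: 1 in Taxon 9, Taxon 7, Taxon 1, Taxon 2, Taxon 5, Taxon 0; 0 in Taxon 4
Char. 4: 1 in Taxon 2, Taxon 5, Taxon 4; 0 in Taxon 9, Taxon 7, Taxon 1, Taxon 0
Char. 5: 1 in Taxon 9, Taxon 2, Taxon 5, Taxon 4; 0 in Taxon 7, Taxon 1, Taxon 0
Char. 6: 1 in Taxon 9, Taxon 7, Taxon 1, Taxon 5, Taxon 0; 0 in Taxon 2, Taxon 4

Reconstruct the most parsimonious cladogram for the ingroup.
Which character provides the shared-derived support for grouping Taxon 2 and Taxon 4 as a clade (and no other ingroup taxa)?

Character polarity is set by the outgroup: the derived state is whichever differs from the outgroup's state, so for Char. 3, Char. 6 the derived state is '0', and for the remaining characters it is '1'.
Char. 1 (derived state '1') is unique to Taxon 5 (autapomorphy; uninformative for grouping).
Char. 2 (derived state '1') is shared by Taxon 2, Taxon 4, Taxon 5, Taxon 7, and Taxon 9 — a synapomorphy uniting that clade.
Char. 3: derived state '0' in Taxon 4 only — an autapomorphy, so it tells us nothing about relationships among taxa.
Only Taxon 2, Taxon 4, and Taxon 5 show the derived state '1' for Char. 4, supporting them as a clade.
Only Taxon 2, Taxon 4, Taxon 5, and Taxon 9 show the derived state '1' for Char. 5, supporting them as a clade.
Char. 6: derived state '0' in Taxon 2 and Taxon 4 only — synapomorphy for {Taxon 2, Taxon 4}.
Most parsimonious ingroup topology: ((((Taxon 5,(Taxon 4,Taxon 2)),Taxon 9),Taxon 7),Taxon 1).
The clade {Taxon 2, Taxon 4} is supported by Char. 6: its derived state '0' occurs in exactly those taxa and in no other taxon (including the outgroup).

Char. 6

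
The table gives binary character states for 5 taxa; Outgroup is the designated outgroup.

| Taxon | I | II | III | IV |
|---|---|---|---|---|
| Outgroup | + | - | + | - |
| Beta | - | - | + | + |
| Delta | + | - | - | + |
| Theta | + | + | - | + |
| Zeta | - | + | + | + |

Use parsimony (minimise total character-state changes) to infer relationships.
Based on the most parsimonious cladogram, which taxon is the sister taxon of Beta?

Zeta

Character polarity is set by the outgroup: the derived state is whichever differs from the outgroup's state, so for I, III the derived state is '-', and for the remaining characters it is '+'.
I (derived state '-') is shared by Beta and Zeta — a synapomorphy uniting that clade.
II (state '+') occurs in Theta and Zeta but conflicts with the nesting implied by the other characters — most parsimoniously interpreted as homoplasy.
III (derived state '-') is shared by Delta and Theta — a synapomorphy uniting that clade.
All ingroup taxa share the derived state '+' for IV; it defines the ingroup but does not resolve relationships within it.
Most parsimonious ingroup topology: ((Beta,Zeta),(Delta,Theta)).
Beta and Zeta form a cherry on this tree, so they are sister taxa.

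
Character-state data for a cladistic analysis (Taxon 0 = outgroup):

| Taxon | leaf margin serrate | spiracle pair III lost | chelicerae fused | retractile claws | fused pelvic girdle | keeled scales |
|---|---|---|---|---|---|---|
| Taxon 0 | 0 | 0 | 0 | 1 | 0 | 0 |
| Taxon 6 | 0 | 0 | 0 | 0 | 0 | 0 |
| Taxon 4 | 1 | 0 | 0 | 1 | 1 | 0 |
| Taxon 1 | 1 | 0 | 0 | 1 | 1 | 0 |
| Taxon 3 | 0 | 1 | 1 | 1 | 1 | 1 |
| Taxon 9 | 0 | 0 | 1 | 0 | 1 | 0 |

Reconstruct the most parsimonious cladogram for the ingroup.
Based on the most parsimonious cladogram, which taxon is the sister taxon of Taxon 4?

Character polarity is set by the outgroup: the derived state is whichever differs from the outgroup's state, so for retractile claws the derived state is '0', and for the remaining characters it is '1'.
leaf margin serrate (derived state '1') is shared by Taxon 1 and Taxon 4 — a synapomorphy uniting that clade.
spiracle pair III lost (derived state '1') is unique to Taxon 3 (autapomorphy; uninformative for grouping).
chelicerae fused (derived state '1') is shared by Taxon 3 and Taxon 9 — a synapomorphy uniting that clade.
retractile claws (state '0') occurs in Taxon 6 and Taxon 9 but conflicts with the nesting implied by the other characters — most parsimoniously interpreted as homoplasy.
fused pelvic girdle: derived state '1' in Taxon 1, Taxon 3, Taxon 4, and Taxon 9 only — synapomorphy for {Taxon 1, Taxon 3, Taxon 4, Taxon 9}.
keeled scales (derived state '1') is unique to Taxon 3 (autapomorphy; uninformative for grouping).
Most parsimonious ingroup topology: (Taxon 6,((Taxon 4,Taxon 1),(Taxon 3,Taxon 9))).
Taxon 4 and Taxon 1 form a cherry on this tree, so they are sister taxa.

Taxon 1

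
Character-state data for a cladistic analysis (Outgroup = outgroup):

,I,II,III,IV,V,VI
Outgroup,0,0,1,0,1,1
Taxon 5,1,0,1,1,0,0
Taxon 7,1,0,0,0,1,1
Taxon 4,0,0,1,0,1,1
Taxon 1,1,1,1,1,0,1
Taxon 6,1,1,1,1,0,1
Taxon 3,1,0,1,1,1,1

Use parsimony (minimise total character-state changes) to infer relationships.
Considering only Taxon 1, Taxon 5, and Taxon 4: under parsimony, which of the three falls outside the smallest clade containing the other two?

Taxon 4

Character polarity is set by the outgroup: the derived state is whichever differs from the outgroup's state, so for III, V, VI the derived state is '0', and for the remaining characters it is '1'.
I: derived state '1' in Taxon 1, Taxon 3, Taxon 5, Taxon 6, and Taxon 7 only — synapomorphy for {Taxon 1, Taxon 3, Taxon 5, Taxon 6, Taxon 7}.
II: derived state '1' in Taxon 1 and Taxon 6 only — synapomorphy for {Taxon 1, Taxon 6}.
III: derived state '0' in Taxon 7 only — an autapomorphy, so it tells us nothing about relationships among taxa.
IV (derived state '1') is shared by Taxon 1, Taxon 3, Taxon 5, and Taxon 6 — a synapomorphy uniting that clade.
V (derived state '0') is shared by Taxon 1, Taxon 5, and Taxon 6 — a synapomorphy uniting that clade.
VI: derived state '0' in Taxon 5 only — an autapomorphy, so it tells us nothing about relationships among taxa.
Most parsimonious ingroup topology: ((((Taxon 5,(Taxon 1,Taxon 6)),Taxon 3),Taxon 7),Taxon 4).
Taxon 1 and Taxon 5 share a more recent common ancestor with each other than either does with Taxon 4, so Taxon 4 is the least closely related of the three.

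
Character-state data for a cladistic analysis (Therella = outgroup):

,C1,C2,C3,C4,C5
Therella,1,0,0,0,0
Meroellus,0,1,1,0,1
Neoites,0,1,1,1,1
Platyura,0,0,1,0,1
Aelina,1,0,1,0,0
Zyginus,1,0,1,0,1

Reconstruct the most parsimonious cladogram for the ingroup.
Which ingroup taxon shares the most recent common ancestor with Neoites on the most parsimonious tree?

Meroellus

Character polarity is set by the outgroup: the derived state is whichever differs from the outgroup's state, so for C1 the derived state is '0', and for the remaining characters it is '1'.
C1 (derived state '0') is shared by Meroellus, Neoites, and Platyura — a synapomorphy uniting that clade.
C2 (derived state '1') is shared by Meroellus and Neoites — a synapomorphy uniting that clade.
C3 (derived state '1') is shared by all ingroup taxa — unites the whole ingroup.
C4: derived state '1' in Neoites only — an autapomorphy, so it tells us nothing about relationships among taxa.
C5: derived state '1' in Meroellus, Neoites, Platyura, and Zyginus only — synapomorphy for {Meroellus, Neoites, Platyura, Zyginus}.
Most parsimonious ingroup topology: ((((Neoites,Meroellus),Platyura),Zyginus),Aelina).
Neoites and Meroellus form a cherry on this tree, so they are sister taxa.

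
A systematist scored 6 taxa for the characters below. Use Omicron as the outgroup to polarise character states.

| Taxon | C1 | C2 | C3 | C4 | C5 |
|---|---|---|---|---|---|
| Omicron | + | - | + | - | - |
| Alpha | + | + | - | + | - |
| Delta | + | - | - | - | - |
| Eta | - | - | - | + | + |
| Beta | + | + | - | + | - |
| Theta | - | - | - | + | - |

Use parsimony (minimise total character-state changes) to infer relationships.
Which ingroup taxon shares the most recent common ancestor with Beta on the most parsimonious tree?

Alpha

Character polarity is set by the outgroup: the derived state is whichever differs from the outgroup's state, so for C1, C3 the derived state is '-', and for the remaining characters it is '+'.
C1 (derived state '-') is shared by Eta and Theta — a synapomorphy uniting that clade.
C2: derived state '+' in Alpha and Beta only — synapomorphy for {Alpha, Beta}.
C3 (derived state '-') is shared by all ingroup taxa — unites the whole ingroup.
C4: derived state '+' in Alpha, Beta, Eta, and Theta only — synapomorphy for {Alpha, Beta, Eta, Theta}.
C5 (derived state '+') is unique to Eta (autapomorphy; uninformative for grouping).
Most parsimonious ingroup topology: (((Alpha,Beta),(Eta,Theta)),Delta).
Beta and Alpha form a cherry on this tree, so they are sister taxa.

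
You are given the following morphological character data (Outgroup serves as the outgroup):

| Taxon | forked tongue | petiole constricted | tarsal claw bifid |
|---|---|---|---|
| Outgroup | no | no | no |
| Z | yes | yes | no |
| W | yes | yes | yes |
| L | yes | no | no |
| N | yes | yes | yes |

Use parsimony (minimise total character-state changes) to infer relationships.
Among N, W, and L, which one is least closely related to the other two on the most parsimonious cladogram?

The outgroup has state 'no' for every character, so 'yes' is the derived state throughout.
All ingroup taxa share the derived state 'yes' for forked tongue; it defines the ingroup but does not resolve relationships within it.
Only N, W, and Z show the derived state 'yes' for petiole constricted, supporting them as a clade.
Only N and W show the derived state 'yes' for tarsal claw bifid, supporting them as a clade.
Most parsimonious ingroup topology: ((Z,(W,N)),L).
W and N share a more recent common ancestor with each other than either does with L, so L is the least closely related of the three.

L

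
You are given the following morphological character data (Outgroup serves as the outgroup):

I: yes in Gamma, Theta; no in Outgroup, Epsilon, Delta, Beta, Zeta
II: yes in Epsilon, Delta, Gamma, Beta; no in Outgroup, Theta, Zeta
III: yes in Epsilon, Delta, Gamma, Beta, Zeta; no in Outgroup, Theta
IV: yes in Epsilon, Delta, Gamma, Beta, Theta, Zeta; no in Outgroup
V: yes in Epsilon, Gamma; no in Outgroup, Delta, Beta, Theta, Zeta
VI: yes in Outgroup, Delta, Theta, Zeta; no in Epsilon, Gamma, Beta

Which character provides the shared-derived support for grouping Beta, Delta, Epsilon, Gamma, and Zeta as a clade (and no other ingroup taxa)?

Character polarity is set by the outgroup: the derived state is whichever differs from the outgroup's state, so for VI the derived state is 'no', and for the remaining characters it is 'yes'.
I groups Gamma and Theta, which is incompatible with the clades supported by the remaining characters; treating it as convergent (homoplasy) costs fewer steps than any alternative tree.
II (derived state 'yes') is shared by Beta, Delta, Epsilon, and Gamma — a synapomorphy uniting that clade.
III (derived state 'yes') is shared by Beta, Delta, Epsilon, Gamma, and Zeta — a synapomorphy uniting that clade.
IV (derived state 'yes') is shared by all ingroup taxa — unites the whole ingroup.
V (derived state 'yes') is shared by Epsilon and Gamma — a synapomorphy uniting that clade.
VI (derived state 'no') is shared by Beta, Epsilon, and Gamma — a synapomorphy uniting that clade.
Most parsimonious ingroup topology: (((((Epsilon,Gamma),Beta),Delta),Zeta),Theta).
The clade {Beta, Delta, Epsilon, Gamma, Zeta} is supported by III: its derived state 'yes' occurs in exactly those taxa and in no other taxon (including the outgroup).

III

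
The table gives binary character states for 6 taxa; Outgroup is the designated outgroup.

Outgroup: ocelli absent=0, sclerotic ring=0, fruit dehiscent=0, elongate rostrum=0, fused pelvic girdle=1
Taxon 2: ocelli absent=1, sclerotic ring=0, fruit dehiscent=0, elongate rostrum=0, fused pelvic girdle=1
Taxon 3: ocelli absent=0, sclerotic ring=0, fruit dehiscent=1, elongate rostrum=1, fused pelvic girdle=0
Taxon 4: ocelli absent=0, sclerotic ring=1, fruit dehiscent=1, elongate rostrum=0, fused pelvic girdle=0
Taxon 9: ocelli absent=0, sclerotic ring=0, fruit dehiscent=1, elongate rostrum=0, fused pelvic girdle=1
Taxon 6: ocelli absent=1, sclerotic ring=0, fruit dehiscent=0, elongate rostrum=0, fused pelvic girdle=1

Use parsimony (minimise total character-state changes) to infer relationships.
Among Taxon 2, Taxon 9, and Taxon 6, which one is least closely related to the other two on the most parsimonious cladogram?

Taxon 9

Character polarity is set by the outgroup: the derived state is whichever differs from the outgroup's state, so for fused pelvic girdle the derived state is '0', and for the remaining characters it is '1'.
ocelli absent: derived state '1' in Taxon 2 and Taxon 6 only — synapomorphy for {Taxon 2, Taxon 6}.
sclerotic ring (derived state '1') is unique to Taxon 4 (autapomorphy; uninformative for grouping).
fruit dehiscent (derived state '1') is shared by Taxon 3, Taxon 4, and Taxon 9 — a synapomorphy uniting that clade.
elongate rostrum (derived state '1') is unique to Taxon 3 (autapomorphy; uninformative for grouping).
fused pelvic girdle (derived state '0') is shared by Taxon 3 and Taxon 4 — a synapomorphy uniting that clade.
Most parsimonious ingroup topology: ((Taxon 2,Taxon 6),((Taxon 3,Taxon 4),Taxon 9)).
Taxon 6 and Taxon 2 share a more recent common ancestor with each other than either does with Taxon 9, so Taxon 9 is the least closely related of the three.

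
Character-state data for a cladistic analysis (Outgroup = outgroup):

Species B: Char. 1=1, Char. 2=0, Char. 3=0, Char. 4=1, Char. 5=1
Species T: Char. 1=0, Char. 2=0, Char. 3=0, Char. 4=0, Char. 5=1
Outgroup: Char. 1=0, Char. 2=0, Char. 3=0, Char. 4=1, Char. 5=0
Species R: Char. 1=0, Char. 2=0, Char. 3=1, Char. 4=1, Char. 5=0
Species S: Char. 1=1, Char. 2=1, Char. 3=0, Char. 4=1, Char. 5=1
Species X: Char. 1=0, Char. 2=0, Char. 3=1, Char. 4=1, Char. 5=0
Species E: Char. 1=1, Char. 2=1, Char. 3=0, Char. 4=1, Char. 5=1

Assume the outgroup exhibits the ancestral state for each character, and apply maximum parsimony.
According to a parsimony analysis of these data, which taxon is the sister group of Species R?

Character polarity is set by the outgroup: the derived state is whichever differs from the outgroup's state, so for Char. 4 the derived state is '0', and for the remaining characters it is '1'.
Char. 1: derived state '1' in Species B, Species E, and Species S only — synapomorphy for {Species B, Species E, Species S}.
Only Species E and Species S show the derived state '1' for Char. 2, supporting them as a clade.
Char. 3: derived state '1' in Species R and Species X only — synapomorphy for {Species R, Species X}.
Char. 4 (derived state '0') is unique to Species T (autapomorphy; uninformative for grouping).
Only Species B, Species E, Species S, and Species T show the derived state '1' for Char. 5, supporting them as a clade.
Most parsimonious ingroup topology: ((Species T,((Species S,Species E),Species B)),(Species R,Species X)).
Species R and Species X form a cherry on this tree, so they are sister taxa.

Species X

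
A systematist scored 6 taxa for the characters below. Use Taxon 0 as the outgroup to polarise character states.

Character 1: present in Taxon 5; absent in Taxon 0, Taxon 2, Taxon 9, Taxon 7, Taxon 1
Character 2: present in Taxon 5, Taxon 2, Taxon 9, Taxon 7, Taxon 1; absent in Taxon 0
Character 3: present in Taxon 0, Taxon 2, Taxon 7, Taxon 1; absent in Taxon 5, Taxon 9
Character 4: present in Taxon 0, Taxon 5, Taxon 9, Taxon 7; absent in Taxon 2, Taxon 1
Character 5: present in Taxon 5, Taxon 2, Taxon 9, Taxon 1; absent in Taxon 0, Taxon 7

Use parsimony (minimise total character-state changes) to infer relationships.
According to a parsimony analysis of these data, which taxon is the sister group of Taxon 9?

Taxon 5

Character polarity is set by the outgroup: the derived state is whichever differs from the outgroup's state, so for Character 3, Character 4 the derived state is 'absent', and for the remaining characters it is 'present'.
Character 1 (derived state 'present') is unique to Taxon 5 (autapomorphy; uninformative for grouping).
Character 2 (derived state 'present') is shared by all ingroup taxa — unites the whole ingroup.
Character 3 (derived state 'absent') is shared by Taxon 5 and Taxon 9 — a synapomorphy uniting that clade.
Only Taxon 1 and Taxon 2 show the derived state 'absent' for Character 4, supporting them as a clade.
Character 5 (derived state 'present') is shared by Taxon 1, Taxon 2, Taxon 5, and Taxon 9 — a synapomorphy uniting that clade.
Most parsimonious ingroup topology: (((Taxon 5,Taxon 9),(Taxon 2,Taxon 1)),Taxon 7).
Taxon 9 and Taxon 5 form a cherry on this tree, so they are sister taxa.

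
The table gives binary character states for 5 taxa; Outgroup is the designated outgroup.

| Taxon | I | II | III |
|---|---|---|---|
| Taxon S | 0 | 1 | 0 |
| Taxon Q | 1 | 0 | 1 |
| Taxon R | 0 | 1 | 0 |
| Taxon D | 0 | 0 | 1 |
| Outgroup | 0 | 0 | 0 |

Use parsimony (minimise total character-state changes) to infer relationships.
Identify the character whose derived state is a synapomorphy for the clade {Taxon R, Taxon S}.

The outgroup has state '0' for every character, so '1' is the derived state throughout.
I (derived state '1') is unique to Taxon Q (autapomorphy; uninformative for grouping).
II: derived state '1' in Taxon R and Taxon S only — synapomorphy for {Taxon R, Taxon S}.
III: derived state '1' in Taxon D and Taxon Q only — synapomorphy for {Taxon D, Taxon Q}.
Most parsimonious ingroup topology: ((Taxon D,Taxon Q),(Taxon R,Taxon S)).
The clade {Taxon R, Taxon S} is supported by II: its derived state '1' occurs in exactly those taxa and in no other taxon (including the outgroup).

II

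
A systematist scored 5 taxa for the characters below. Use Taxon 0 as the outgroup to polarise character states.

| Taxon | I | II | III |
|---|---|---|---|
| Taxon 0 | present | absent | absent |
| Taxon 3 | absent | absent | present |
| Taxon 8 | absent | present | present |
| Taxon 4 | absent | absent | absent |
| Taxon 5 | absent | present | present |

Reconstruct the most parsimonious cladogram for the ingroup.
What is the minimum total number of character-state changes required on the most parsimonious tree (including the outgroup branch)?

Character polarity is set by the outgroup: the derived state is whichever differs from the outgroup's state, so for I the derived state is 'absent', and for the remaining characters it is 'present'.
All ingroup taxa share the derived state 'absent' for I; it defines the ingroup but does not resolve relationships within it.
Only Taxon 5 and Taxon 8 show the derived state 'present' for II, supporting them as a clade.
Only Taxon 3, Taxon 5, and Taxon 8 show the derived state 'present' for III, supporting them as a clade.
Most parsimonious ingroup topology: ((Taxon 3,(Taxon 8,Taxon 5)),Taxon 4).
Changes per character on this tree: I: 1; II: 1; III: 1.
Total = 3.

3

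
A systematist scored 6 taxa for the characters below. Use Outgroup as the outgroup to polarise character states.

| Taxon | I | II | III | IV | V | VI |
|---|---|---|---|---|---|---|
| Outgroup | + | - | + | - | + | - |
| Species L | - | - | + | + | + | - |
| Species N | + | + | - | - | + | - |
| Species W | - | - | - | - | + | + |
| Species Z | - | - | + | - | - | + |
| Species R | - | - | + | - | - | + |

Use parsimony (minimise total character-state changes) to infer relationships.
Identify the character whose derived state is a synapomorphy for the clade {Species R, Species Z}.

Character polarity is set by the outgroup: the derived state is whichever differs from the outgroup's state, so for I, III, V the derived state is '-', and for the remaining characters it is '+'.
I (derived state '-') is shared by Species L, Species R, Species W, and Species Z — a synapomorphy uniting that clade.
II: derived state '+' in Species N only — an autapomorphy, so it tells us nothing about relationships among taxa.
III (state '-') occurs in Species N and Species W but conflicts with the nesting implied by the other characters — most parsimoniously interpreted as homoplasy.
IV (derived state '+') is unique to Species L (autapomorphy; uninformative for grouping).
V (derived state '-') is shared by Species R and Species Z — a synapomorphy uniting that clade.
Only Species R, Species W, and Species Z show the derived state '+' for VI, supporting them as a clade.
Most parsimonious ingroup topology: ((Species L,(Species W,(Species Z,Species R))),Species N).
The clade {Species R, Species Z} is supported by V: its derived state '-' occurs in exactly those taxa and in no other taxon (including the outgroup).

V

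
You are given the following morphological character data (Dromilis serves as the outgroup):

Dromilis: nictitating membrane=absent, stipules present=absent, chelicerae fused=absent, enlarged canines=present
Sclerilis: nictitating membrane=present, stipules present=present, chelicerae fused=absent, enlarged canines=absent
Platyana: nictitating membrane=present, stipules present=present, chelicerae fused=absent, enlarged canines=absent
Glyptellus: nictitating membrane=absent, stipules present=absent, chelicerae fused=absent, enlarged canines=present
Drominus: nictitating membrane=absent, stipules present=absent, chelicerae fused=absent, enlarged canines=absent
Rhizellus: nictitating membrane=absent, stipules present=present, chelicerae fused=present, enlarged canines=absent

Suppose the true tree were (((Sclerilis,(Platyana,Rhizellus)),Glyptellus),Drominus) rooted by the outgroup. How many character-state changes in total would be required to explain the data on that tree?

Map each character onto (((Sclerilis,(Platyana,Rhizellus)),Glyptellus),Drominus) (rooted by Dromilis) and count the minimum state changes it requires (Fitch parsimony):
nictitating membrane: 2; stipules present: 1; chelicerae fused: 1; enlarged canines: 2.
Total tree length = 6.

6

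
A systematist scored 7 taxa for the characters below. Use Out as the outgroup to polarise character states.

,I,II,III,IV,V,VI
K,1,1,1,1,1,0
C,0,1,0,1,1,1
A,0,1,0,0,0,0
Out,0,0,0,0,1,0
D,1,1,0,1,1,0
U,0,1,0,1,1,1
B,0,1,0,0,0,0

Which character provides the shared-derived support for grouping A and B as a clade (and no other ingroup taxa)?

Character polarity is set by the outgroup: the derived state is whichever differs from the outgroup's state, so for V the derived state is '0', and for the remaining characters it is '1'.
I (derived state '1') is shared by D and K — a synapomorphy uniting that clade.
All ingroup taxa share the derived state '1' for II; it defines the ingroup but does not resolve relationships within it.
III: derived state '1' in K only — an autapomorphy, so it tells us nothing about relationships among taxa.
IV: derived state '1' in C, D, K, and U only — synapomorphy for {C, D, K, U}.
Only A and B show the derived state '0' for V, supporting them as a clade.
VI (derived state '1') is shared by C and U — a synapomorphy uniting that clade.
Most parsimonious ingroup topology: (((U,C),(K,D)),(A,B)).
The clade {A, B} is supported by V: its derived state '0' occurs in exactly those taxa and in no other taxon (including the outgroup).

V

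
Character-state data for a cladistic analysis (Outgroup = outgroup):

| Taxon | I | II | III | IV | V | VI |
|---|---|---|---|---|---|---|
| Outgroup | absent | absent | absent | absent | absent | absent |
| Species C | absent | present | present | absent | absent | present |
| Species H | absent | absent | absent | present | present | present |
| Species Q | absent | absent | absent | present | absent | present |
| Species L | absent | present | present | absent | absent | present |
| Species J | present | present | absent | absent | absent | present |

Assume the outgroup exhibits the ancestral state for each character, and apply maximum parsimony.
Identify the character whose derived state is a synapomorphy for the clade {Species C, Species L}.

III

The outgroup has state 'absent' for every character, so 'present' is the derived state throughout.
I: derived state 'present' in Species J only — an autapomorphy, so it tells us nothing about relationships among taxa.
II: derived state 'present' in Species C, Species J, and Species L only — synapomorphy for {Species C, Species J, Species L}.
III: derived state 'present' in Species C and Species L only — synapomorphy for {Species C, Species L}.
IV: derived state 'present' in Species H and Species Q only — synapomorphy for {Species H, Species Q}.
V (derived state 'present') is unique to Species H (autapomorphy; uninformative for grouping).
All ingroup taxa share the derived state 'present' for VI; it defines the ingroup but does not resolve relationships within it.
Most parsimonious ingroup topology: (((Species C,Species L),Species J),(Species H,Species Q)).
The clade {Species C, Species L} is supported by III: its derived state 'present' occurs in exactly those taxa and in no other taxon (including the outgroup).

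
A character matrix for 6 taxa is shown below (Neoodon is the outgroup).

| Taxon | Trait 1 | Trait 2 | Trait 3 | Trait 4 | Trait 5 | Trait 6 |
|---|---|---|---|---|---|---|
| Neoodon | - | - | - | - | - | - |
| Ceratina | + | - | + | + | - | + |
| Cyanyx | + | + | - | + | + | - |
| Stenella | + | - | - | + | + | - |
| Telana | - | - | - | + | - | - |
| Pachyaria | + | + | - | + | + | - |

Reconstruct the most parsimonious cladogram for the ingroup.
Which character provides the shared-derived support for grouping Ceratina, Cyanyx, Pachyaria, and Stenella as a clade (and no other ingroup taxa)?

Trait 1

The outgroup has state '-' for every character, so '+' is the derived state throughout.
Trait 1 (derived state '+') is shared by Ceratina, Cyanyx, Pachyaria, and Stenella — a synapomorphy uniting that clade.
Trait 2 (derived state '+') is shared by Cyanyx and Pachyaria — a synapomorphy uniting that clade.
Trait 3: derived state '+' in Ceratina only — an autapomorphy, so it tells us nothing about relationships among taxa.
Trait 4 (derived state '+') is shared by all ingroup taxa — unites the whole ingroup.
Trait 5: derived state '+' in Cyanyx, Pachyaria, and Stenella only — synapomorphy for {Cyanyx, Pachyaria, Stenella}.
Trait 6 (derived state '+') is unique to Ceratina (autapomorphy; uninformative for grouping).
Most parsimonious ingroup topology: ((Ceratina,((Cyanyx,Pachyaria),Stenella)),Telana).
The clade {Ceratina, Cyanyx, Pachyaria, Stenella} is supported by Trait 1: its derived state '+' occurs in exactly those taxa and in no other taxon (including the outgroup).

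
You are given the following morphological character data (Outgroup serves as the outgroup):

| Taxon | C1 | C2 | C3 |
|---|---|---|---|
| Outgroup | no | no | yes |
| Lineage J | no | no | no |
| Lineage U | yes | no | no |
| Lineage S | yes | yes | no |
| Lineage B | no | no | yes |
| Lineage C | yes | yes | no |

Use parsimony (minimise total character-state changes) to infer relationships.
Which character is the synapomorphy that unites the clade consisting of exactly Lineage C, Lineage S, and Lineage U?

C1

Character polarity is set by the outgroup: the derived state is whichever differs from the outgroup's state, so for C3 the derived state is 'no', and for the remaining characters it is 'yes'.
C1: derived state 'yes' in Lineage C, Lineage S, and Lineage U only — synapomorphy for {Lineage C, Lineage S, Lineage U}.
C2 (derived state 'yes') is shared by Lineage C and Lineage S — a synapomorphy uniting that clade.
C3: derived state 'no' in Lineage C, Lineage J, Lineage S, and Lineage U only — synapomorphy for {Lineage C, Lineage J, Lineage S, Lineage U}.
Most parsimonious ingroup topology: ((Lineage J,(Lineage U,(Lineage S,Lineage C))),Lineage B).
The clade {Lineage C, Lineage S, Lineage U} is supported by C1: its derived state 'yes' occurs in exactly those taxa and in no other taxon (including the outgroup).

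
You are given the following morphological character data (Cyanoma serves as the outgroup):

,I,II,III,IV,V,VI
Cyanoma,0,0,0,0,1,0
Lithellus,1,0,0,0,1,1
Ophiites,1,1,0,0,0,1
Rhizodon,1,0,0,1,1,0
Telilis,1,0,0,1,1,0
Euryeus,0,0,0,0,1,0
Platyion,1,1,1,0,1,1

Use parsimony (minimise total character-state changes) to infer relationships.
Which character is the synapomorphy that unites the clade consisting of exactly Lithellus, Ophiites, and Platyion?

VI

Character polarity is set by the outgroup: the derived state is whichever differs from the outgroup's state, so for V the derived state is '0', and for the remaining characters it is '1'.
I: derived state '1' in Lithellus, Ophiites, Platyion, Rhizodon, and Telilis only — synapomorphy for {Lithellus, Ophiites, Platyion, Rhizodon, Telilis}.
Only Ophiites and Platyion show the derived state '1' for II, supporting them as a clade.
III: derived state '1' in Platyion only — an autapomorphy, so it tells us nothing about relationships among taxa.
IV: derived state '1' in Rhizodon and Telilis only — synapomorphy for {Rhizodon, Telilis}.
V (derived state '0') is unique to Ophiites (autapomorphy; uninformative for grouping).
VI: derived state '1' in Lithellus, Ophiites, and Platyion only — synapomorphy for {Lithellus, Ophiites, Platyion}.
Most parsimonious ingroup topology: (((Lithellus,(Ophiites,Platyion)),(Rhizodon,Telilis)),Euryeus).
The clade {Lithellus, Ophiites, Platyion} is supported by VI: its derived state '1' occurs in exactly those taxa and in no other taxon (including the outgroup).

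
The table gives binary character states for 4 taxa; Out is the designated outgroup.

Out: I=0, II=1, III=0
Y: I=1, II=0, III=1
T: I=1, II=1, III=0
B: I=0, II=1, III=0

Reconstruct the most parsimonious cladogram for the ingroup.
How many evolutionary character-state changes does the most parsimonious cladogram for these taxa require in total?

Character polarity is set by the outgroup: the derived state is whichever differs from the outgroup's state, so for II the derived state is '0', and for the remaining characters it is '1'.
Only T and Y show the derived state '1' for I, supporting them as a clade.
II: derived state '0' in Y only — an autapomorphy, so it tells us nothing about relationships among taxa.
III: derived state '1' in Y only — an autapomorphy, so it tells us nothing about relationships among taxa.
Most parsimonious ingroup topology: ((Y,T),B).
Changes per character on this tree: I: 1; II: 1; III: 1.
Total = 3.

3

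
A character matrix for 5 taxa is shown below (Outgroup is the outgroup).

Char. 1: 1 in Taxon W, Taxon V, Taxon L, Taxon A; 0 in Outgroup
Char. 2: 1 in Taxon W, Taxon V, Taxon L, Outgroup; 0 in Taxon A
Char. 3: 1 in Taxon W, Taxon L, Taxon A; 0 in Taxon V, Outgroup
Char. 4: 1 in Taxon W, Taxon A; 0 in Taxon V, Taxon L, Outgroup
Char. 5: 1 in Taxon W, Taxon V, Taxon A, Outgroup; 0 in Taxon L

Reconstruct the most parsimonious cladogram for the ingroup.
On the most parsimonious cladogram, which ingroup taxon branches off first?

Character polarity is set by the outgroup: the derived state is whichever differs from the outgroup's state, so for Char. 2, Char. 5 the derived state is '0', and for the remaining characters it is '1'.
Char. 1 (derived state '1') is shared by all ingroup taxa — unites the whole ingroup.
Char. 2: derived state '0' in Taxon A only — an autapomorphy, so it tells us nothing about relationships among taxa.
Char. 3 (derived state '1') is shared by Taxon A, Taxon L, and Taxon W — a synapomorphy uniting that clade.
Only Taxon A and Taxon W show the derived state '1' for Char. 4, supporting them as a clade.
Char. 5: derived state '0' in Taxon L only — an autapomorphy, so it tells us nothing about relationships among taxa.
Most parsimonious ingroup topology: (Taxon V,(Taxon L,(Taxon W,Taxon A))).
Taxon V is sister to the clade containing all other ingroup taxa, so it is the earliest-diverging (most basal) ingroup lineage.

Taxon V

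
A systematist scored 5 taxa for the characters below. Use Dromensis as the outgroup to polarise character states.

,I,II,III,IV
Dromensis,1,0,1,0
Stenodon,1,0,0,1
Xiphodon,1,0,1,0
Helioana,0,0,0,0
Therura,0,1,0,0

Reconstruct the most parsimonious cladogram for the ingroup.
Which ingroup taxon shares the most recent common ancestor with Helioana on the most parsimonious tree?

Therura

Character polarity is set by the outgroup: the derived state is whichever differs from the outgroup's state, so for I, III the derived state is '0', and for the remaining characters it is '1'.
Only Helioana and Therura show the derived state '0' for I, supporting them as a clade.
II: derived state '1' in Therura only — an autapomorphy, so it tells us nothing about relationships among taxa.
III (derived state '0') is shared by Helioana, Stenodon, and Therura — a synapomorphy uniting that clade.
IV: derived state '1' in Stenodon only — an autapomorphy, so it tells us nothing about relationships among taxa.
Most parsimonious ingroup topology: ((Stenodon,(Helioana,Therura)),Xiphodon).
Helioana and Therura form a cherry on this tree, so they are sister taxa.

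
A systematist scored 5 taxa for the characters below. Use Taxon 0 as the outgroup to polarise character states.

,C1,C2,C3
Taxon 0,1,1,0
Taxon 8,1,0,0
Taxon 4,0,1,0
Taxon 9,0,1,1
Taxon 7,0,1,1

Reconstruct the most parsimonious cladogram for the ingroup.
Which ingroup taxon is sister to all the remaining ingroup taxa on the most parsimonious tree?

Taxon 8

Character polarity is set by the outgroup: the derived state is whichever differs from the outgroup's state, so for C1, C2 the derived state is '0', and for the remaining characters it is '1'.
Only Taxon 4, Taxon 7, and Taxon 9 show the derived state '0' for C1, supporting them as a clade.
C2: derived state '0' in Taxon 8 only — an autapomorphy, so it tells us nothing about relationships among taxa.
C3 (derived state '1') is shared by Taxon 7 and Taxon 9 — a synapomorphy uniting that clade.
Most parsimonious ingroup topology: (Taxon 8,(Taxon 4,(Taxon 9,Taxon 7))).
Taxon 8 is sister to the clade containing all other ingroup taxa, so it is the earliest-diverging (most basal) ingroup lineage.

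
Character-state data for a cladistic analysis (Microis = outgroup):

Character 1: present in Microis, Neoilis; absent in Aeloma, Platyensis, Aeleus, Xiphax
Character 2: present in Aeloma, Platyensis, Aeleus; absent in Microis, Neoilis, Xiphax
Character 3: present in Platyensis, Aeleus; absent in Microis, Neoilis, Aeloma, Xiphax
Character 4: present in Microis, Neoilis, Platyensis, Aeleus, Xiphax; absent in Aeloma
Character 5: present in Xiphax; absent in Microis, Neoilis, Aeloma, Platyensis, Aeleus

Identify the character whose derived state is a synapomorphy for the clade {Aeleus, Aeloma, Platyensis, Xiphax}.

Character polarity is set by the outgroup: the derived state is whichever differs from the outgroup's state, so for Character 1, Character 4 the derived state is 'absent', and for the remaining characters it is 'present'.
Character 1: derived state 'absent' in Aeleus, Aeloma, Platyensis, and Xiphax only — synapomorphy for {Aeleus, Aeloma, Platyensis, Xiphax}.
Character 2 (derived state 'present') is shared by Aeleus, Aeloma, and Platyensis — a synapomorphy uniting that clade.
Only Aeleus and Platyensis show the derived state 'present' for Character 3, supporting them as a clade.
Character 4: derived state 'absent' in Aeloma only — an autapomorphy, so it tells us nothing about relationships among taxa.
Character 5 (derived state 'present') is unique to Xiphax (autapomorphy; uninformative for grouping).
Most parsimonious ingroup topology: ((((Platyensis,Aeleus),Aeloma),Xiphax),Neoilis).
The clade {Aeleus, Aeloma, Platyensis, Xiphax} is supported by Character 1: its derived state 'absent' occurs in exactly those taxa and in no other taxon (including the outgroup).

Character 1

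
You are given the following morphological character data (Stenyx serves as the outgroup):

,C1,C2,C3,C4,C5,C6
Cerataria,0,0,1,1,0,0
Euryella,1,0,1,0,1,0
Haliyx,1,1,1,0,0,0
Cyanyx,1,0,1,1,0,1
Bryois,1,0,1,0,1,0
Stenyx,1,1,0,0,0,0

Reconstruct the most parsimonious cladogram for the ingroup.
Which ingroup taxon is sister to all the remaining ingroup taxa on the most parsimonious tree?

Haliyx

Character polarity is set by the outgroup: the derived state is whichever differs from the outgroup's state, so for C1, C2 the derived state is '0', and for the remaining characters it is '1'.
C1: derived state '0' in Cerataria only — an autapomorphy, so it tells us nothing about relationships among taxa.
C2: derived state '0' in Bryois, Cerataria, Cyanyx, and Euryella only — synapomorphy for {Bryois, Cerataria, Cyanyx, Euryella}.
C3 (derived state '1') is shared by all ingroup taxa — unites the whole ingroup.
Only Cerataria and Cyanyx show the derived state '1' for C4, supporting them as a clade.
C5 (derived state '1') is shared by Bryois and Euryella — a synapomorphy uniting that clade.
C6: derived state '1' in Cyanyx only — an autapomorphy, so it tells us nothing about relationships among taxa.
Most parsimonious ingroup topology: (((Cerataria,Cyanyx),(Bryois,Euryella)),Haliyx).
Haliyx is sister to the clade containing all other ingroup taxa, so it is the earliest-diverging (most basal) ingroup lineage.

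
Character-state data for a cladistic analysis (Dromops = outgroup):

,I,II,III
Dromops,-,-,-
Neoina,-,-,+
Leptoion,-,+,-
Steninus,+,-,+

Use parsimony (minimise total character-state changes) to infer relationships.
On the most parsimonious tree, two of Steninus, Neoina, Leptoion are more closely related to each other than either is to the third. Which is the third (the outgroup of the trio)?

The outgroup has state '-' for every character, so '+' is the derived state throughout.
I: derived state '+' in Steninus only — an autapomorphy, so it tells us nothing about relationships among taxa.
II (derived state '+') is unique to Leptoion (autapomorphy; uninformative for grouping).
Only Neoina and Steninus show the derived state '+' for III, supporting them as a clade.
Most parsimonious ingroup topology: ((Neoina,Steninus),Leptoion).
Neoina and Steninus share a more recent common ancestor with each other than either does with Leptoion, so Leptoion is the least closely related of the three.

Leptoion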